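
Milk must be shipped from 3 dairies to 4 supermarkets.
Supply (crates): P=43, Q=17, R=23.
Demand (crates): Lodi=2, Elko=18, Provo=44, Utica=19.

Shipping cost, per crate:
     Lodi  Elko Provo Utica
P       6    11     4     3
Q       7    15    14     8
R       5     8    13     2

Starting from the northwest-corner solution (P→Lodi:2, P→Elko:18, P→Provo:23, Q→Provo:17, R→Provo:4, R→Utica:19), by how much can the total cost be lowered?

164

Current plan cost = 2·6 + 18·11 + 23·4 + 17·14 + 4·13 + 19·2 = 630.
Optimal plan:
  P→Provo: 43 × 4 = 172
  Q→Lodi: 2 × 7 = 14
  Q→Provo: 1 × 14 = 14
  Q→Utica: 14 × 8 = 112
  R→Elko: 18 × 8 = 144
  R→Utica: 5 × 2 = 10
Optimal cost = 466.
Saving = 630 − 466 = 164.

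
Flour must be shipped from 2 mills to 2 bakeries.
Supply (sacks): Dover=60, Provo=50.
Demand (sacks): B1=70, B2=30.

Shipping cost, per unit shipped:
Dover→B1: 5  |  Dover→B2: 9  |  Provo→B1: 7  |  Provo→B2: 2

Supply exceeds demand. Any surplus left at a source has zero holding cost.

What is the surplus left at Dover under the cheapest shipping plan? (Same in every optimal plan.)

An optimal plan:
  Dover->B1: 60 sacks
  Provo->B1: 10 sacks
  Provo->B2: 30 sacks
Total cost = 430.
Dover ships 60 of its 60, leaving 0.

0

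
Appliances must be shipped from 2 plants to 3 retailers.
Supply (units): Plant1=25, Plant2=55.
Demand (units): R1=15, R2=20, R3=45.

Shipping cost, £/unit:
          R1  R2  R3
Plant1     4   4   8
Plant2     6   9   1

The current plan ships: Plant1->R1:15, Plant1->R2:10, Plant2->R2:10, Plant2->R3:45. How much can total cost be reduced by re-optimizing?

30

Current plan cost = 15·4 + 10·4 + 10·9 + 45·1 = £235.
Optimal plan:
  Plant1 to R1: 5 × £4 = £20
  Plant1 to R2: 20 × £4 = £80
  Plant2 to R1: 10 × £6 = £60
  Plant2 to R3: 45 × £1 = £45
Optimal cost = £205.
Saving = 235 − 205 = £30.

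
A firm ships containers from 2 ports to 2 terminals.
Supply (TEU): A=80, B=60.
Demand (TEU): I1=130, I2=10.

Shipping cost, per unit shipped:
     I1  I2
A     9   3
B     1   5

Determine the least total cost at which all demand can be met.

An optimal shipping plan:
  A–I1: 70 × 9 = 630
  A–I2: 10 × 3 = 30
  B–I1: 60 × 1 = 60
Total = 630 + 30 + 60 = 720.
(Supply check: A ships 80; B ships 60.)

720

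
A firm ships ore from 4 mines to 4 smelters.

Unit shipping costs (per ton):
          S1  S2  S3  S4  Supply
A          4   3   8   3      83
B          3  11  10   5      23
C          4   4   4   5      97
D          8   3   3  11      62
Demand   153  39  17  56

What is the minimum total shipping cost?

949

An optimal shipping plan:
  A to S1: 27 × 4 = 108
  A to S4: 56 × 3 = 168
  B to S1: 23 × 3 = 69
  C to S1: 97 × 4 = 388
  D to S1: 6 × 8 = 48
  D to S2: 39 × 3 = 117
  D to S3: 17 × 3 = 51
Total = 108 + 168 + 69 + 388 + 48 + 117 + 51 = 949.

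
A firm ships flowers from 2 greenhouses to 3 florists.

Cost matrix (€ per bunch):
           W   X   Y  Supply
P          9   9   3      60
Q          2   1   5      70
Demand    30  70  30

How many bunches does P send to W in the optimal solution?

Optimal shipments:
  P→W: 30 × €9 = €270
  P→Y: 30 × €3 = €90
  Q→X: 70 × €1 = €70
Total cost = €430.
So P→W carries 30 bunches.

30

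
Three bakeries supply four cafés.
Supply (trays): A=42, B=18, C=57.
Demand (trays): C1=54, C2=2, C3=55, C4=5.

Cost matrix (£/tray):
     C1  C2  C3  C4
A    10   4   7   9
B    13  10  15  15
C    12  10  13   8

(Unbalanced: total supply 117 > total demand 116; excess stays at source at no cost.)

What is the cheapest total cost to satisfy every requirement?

1186

Optimal allocation:
  A to C3: 42 × £7 = £294
  B to C1: 15 × £13 = £195
  B to C2: 2 × £10 = £20
  C to C1: 39 × £12 = £468
  C to C3: 13 × £13 = £169
  C to C4: 5 × £8 = £40
Total = 294 + 195 + 20 + 468 + 169 + 40 = £1186.
(Supply check: A ships 42; B ships 17; C ships 57.)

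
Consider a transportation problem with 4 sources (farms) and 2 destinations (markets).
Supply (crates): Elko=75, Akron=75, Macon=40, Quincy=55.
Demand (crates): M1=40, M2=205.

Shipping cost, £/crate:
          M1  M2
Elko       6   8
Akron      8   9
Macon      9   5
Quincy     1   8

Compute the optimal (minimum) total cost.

1635

One minimum-cost allocation:
  Elko->M2: 75 crates
  Akron->M2: 75 crates
  Macon->M2: 40 crates
  Quincy->M1: 40 crates
  Quincy->M2: 15 crates
Total cost = £1635.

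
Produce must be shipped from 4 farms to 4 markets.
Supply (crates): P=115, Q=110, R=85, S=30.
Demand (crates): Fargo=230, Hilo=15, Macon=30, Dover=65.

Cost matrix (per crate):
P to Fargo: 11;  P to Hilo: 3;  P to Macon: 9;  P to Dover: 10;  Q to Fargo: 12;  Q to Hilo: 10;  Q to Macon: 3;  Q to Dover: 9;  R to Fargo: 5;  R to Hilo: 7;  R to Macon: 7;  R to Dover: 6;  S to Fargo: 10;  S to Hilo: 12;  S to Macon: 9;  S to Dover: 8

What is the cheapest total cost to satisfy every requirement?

One minimum-cost allocation:
  P->Fargo: 100 × 11 = 1100
  P->Hilo: 15 × 3 = 45
  Q->Fargo: 15 × 12 = 180
  Q->Macon: 30 × 3 = 90
  Q->Dover: 65 × 9 = 585
  R->Fargo: 85 × 5 = 425
  S->Fargo: 30 × 10 = 300
Total = 1100 + 45 + 180 + 90 + 585 + 425 + 300 = 2725.
(Supply check: P ships 115; Q ships 110; R ships 85; S ships 30.)

2725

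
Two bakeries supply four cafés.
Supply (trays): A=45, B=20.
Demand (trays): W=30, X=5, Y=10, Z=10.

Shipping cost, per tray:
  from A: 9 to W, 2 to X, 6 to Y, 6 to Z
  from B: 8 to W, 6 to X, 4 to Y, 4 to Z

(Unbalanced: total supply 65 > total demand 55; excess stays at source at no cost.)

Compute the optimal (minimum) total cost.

360

One minimum-cost allocation:
  A->W: 30 × 9 = 270
  A->X: 5 × 2 = 10
  B->Y: 10 × 4 = 40
  B->Z: 10 × 4 = 40
Total = 270 + 10 + 40 + 40 = 360.
(Supply check: A ships 35; B ships 20.)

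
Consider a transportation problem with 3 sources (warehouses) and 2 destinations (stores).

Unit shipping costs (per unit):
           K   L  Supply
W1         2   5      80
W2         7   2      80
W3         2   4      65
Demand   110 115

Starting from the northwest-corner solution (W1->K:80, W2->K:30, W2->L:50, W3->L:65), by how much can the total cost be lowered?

210

Current plan cost = 80·2 + 30·7 + 50·2 + 65·4 = 730.
Optimal plan:
  W1 to K: 80 × 2 = 160
  W2 to L: 80 × 2 = 160
  W3 to K: 30 × 2 = 60
  W3 to L: 35 × 4 = 140
Optimal cost = 520.
Saving = 730 − 520 = 210.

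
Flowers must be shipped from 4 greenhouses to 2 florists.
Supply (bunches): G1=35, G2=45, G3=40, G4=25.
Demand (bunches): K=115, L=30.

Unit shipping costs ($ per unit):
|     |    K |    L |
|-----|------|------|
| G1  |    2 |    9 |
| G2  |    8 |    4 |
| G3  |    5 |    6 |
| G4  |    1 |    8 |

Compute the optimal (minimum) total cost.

One minimum-cost allocation:
  G1 to K: 35 bunches
  G2 to K: 15 bunches
  G2 to L: 30 bunches
  G3 to K: 40 bunches
  G4 to K: 25 bunches
Total cost = $535.

535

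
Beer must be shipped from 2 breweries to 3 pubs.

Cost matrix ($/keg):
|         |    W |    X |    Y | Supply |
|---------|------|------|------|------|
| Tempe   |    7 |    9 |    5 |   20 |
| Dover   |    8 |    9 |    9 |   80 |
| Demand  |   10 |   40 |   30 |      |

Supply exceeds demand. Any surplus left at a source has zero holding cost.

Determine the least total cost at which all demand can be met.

630

Optimal allocation:
  Tempe–Y: 20 × $5 = $100
  Dover–W: 10 × $8 = $80
  Dover–X: 40 × $9 = $360
  Dover–Y: 10 × $9 = $90
Total = 100 + 80 + 360 + 90 = $630.
(Supply check: Tempe ships 20; Dover ships 60.)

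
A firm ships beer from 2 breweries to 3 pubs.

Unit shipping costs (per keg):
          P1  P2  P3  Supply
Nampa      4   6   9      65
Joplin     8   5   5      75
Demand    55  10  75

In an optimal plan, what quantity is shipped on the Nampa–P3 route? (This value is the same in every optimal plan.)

0

The minimum-cost plan:
  Nampa–P1: 55 × 4 = 220
  Nampa–P2: 10 × 6 = 60
  Joplin–P3: 75 × 5 = 375
Total cost = 655.
The route Nampa→P3 is not used.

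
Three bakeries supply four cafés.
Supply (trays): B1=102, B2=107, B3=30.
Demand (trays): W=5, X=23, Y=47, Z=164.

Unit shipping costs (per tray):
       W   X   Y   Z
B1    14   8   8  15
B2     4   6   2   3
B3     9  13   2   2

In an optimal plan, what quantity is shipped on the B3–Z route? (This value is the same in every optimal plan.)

Solving gives:
  B1->W: 5 × 14 = 70
  B1->X: 23 × 8 = 184
  B1->Y: 47 × 8 = 376
  B1->Z: 27 × 15 = 405
  B2->Z: 107 × 3 = 321
  B3->Z: 30 × 2 = 60
Total cost = 1416.
So B3→Z carries 30 trays.

30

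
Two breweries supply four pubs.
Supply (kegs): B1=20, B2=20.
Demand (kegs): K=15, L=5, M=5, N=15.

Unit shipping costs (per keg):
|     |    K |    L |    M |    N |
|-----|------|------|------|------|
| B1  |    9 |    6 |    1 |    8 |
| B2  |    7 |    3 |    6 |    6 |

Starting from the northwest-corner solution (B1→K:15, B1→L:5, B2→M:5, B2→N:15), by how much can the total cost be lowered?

40

Current plan cost = 15·9 + 5·6 + 5·6 + 15·6 = 285.
Optimal plan:
  B1 to K: 15 × 9 = 135
  B1 to M: 5 × 1 = 5
  B2 to L: 5 × 3 = 15
  B2 to N: 15 × 6 = 90
Optimal cost = 245.
Saving = 285 − 245 = 40.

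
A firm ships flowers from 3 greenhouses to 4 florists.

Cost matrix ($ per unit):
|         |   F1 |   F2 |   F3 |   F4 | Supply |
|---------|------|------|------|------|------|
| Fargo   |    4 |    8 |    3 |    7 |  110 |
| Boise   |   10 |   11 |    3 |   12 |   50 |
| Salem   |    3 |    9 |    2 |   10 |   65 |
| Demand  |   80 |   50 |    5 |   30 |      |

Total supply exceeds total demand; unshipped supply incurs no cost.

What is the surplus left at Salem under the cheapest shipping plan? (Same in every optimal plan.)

Minimum-cost shipments:
  Fargo->F1: 15 × $4 = $60
  Fargo->F2: 50 × $8 = $400
  Fargo->F3: 5 × $3 = $15
  Fargo->F4: 30 × $7 = $210
  Salem->F1: 65 × $3 = $195
Total cost = $880.
Salem ships 65 of its 65, leaving 0.

0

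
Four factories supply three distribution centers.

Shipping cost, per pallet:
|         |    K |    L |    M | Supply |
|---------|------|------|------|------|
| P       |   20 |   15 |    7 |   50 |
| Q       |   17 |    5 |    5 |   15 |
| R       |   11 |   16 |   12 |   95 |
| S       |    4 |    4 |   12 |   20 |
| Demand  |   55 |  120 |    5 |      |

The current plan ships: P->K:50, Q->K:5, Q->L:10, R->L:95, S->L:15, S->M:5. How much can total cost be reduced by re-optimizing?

665

Current plan cost = 50·20 + 5·17 + 10·5 + 95·16 + 15·4 + 5·12 = 2775.
Optimal plan:
  P→L: 45 × 15 = 675
  P→M: 5 × 7 = 35
  Q→L: 15 × 5 = 75
  R→K: 55 × 11 = 605
  R→L: 40 × 16 = 640
  S→L: 20 × 4 = 80
Optimal cost = 2110.
Saving = 2775 − 2110 = 665.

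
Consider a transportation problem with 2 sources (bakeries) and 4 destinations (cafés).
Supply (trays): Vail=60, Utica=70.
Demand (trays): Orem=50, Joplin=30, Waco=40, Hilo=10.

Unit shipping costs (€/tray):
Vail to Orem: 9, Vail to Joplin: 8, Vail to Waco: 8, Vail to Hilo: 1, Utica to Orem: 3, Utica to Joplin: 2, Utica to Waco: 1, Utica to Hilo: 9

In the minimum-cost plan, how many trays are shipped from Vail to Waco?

Solving gives:
  Vail–Orem: 50 × €9 = €450
  Vail–Hilo: 10 × €1 = €10
  Utica–Joplin: 30 × €2 = €60
  Utica–Waco: 40 × €1 = €40
Total cost = €560.
The route Vail→Waco is not used.

0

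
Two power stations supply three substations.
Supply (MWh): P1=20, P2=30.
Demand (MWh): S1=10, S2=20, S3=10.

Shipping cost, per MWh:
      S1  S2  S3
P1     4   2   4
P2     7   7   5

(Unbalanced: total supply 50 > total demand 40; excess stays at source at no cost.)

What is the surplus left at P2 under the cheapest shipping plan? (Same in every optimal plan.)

10

Minimum-cost shipments:
  P1 to S2: 20 × 2 = 40
  P2 to S1: 10 × 7 = 70
  P2 to S3: 10 × 5 = 50
Total cost = 160.
P2 ships 20 of its 30, leaving 10.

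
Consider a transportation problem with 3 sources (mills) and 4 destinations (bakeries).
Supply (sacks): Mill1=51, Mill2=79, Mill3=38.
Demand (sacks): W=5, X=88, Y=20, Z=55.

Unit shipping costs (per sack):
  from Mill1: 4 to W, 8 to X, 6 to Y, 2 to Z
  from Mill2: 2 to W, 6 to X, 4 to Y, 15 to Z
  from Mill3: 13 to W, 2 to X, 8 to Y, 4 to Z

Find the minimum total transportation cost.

An optimal shipping plan:
  Mill1 to Z: 51 sacks
  Mill2 to W: 5 sacks
  Mill2 to X: 54 sacks
  Mill2 to Y: 20 sacks
  Mill3 to X: 34 sacks
  Mill3 to Z: 4 sacks
Total cost = 600.

600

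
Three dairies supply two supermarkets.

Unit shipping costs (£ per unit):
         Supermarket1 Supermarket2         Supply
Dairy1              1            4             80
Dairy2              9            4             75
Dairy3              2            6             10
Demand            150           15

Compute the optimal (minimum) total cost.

700

An optimal shipping plan:
  Dairy1 to Supermarket1: 80 crates
  Dairy2 to Supermarket1: 60 crates
  Dairy2 to Supermarket2: 15 crates
  Dairy3 to Supermarket1: 10 crates
Total cost = £700.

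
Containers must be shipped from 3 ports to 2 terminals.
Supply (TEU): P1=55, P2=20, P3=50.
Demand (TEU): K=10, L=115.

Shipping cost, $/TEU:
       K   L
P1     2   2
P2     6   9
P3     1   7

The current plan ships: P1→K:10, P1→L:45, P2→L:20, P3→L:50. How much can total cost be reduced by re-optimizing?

Current plan cost = 10·2 + 45·2 + 20·9 + 50·7 = $640.
Optimal plan:
  P1 to L: 55 × $2 = $110
  P2 to L: 20 × $9 = $180
  P3 to K: 10 × $1 = $10
  P3 to L: 40 × $7 = $280
Optimal cost = $580.
Saving = 640 − 580 = $60.

60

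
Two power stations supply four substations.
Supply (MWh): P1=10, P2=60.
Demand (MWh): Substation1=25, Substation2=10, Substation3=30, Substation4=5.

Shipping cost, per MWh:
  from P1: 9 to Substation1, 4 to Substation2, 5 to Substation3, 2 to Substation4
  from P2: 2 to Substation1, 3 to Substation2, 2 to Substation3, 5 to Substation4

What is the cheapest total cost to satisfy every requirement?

155

An optimal shipping plan:
  P1–Substation2: 5 × 4 = 20
  P1–Substation4: 5 × 2 = 10
  P2–Substation1: 25 × 2 = 50
  P2–Substation2: 5 × 3 = 15
  P2–Substation3: 30 × 2 = 60
Total = 20 + 10 + 50 + 15 + 60 = 155.
(Supply check: P1 ships 10; P2 ships 60.)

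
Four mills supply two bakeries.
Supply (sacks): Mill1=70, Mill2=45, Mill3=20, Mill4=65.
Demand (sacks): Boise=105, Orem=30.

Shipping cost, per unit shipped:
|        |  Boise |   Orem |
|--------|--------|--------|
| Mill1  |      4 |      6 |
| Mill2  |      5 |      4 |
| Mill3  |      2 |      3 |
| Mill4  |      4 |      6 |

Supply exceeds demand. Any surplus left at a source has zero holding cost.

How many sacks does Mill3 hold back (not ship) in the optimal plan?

Minimum-cost shipments:
  Mill1 to Boise: 20 × 4 = 80
  Mill2 to Orem: 30 × 4 = 120
  Mill3 to Boise: 20 × 2 = 40
  Mill4 to Boise: 65 × 4 = 260
Total cost = 500.
Mill3 ships 20 of its 20, leaving 0.

0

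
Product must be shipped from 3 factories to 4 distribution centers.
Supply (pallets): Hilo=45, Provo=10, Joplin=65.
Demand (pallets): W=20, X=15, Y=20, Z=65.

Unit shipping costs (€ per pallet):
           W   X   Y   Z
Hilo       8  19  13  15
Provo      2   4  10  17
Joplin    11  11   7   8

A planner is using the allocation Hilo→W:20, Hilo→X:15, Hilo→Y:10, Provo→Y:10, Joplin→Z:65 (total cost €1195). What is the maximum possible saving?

125

Current plan cost = 20·8 + 15·19 + 10·13 + 10·10 + 65·8 = €1195.
Optimal plan:
  Hilo–W: 20 pallets
  Hilo–Y: 20 pallets
  Hilo–Z: 5 pallets
  Provo–X: 10 pallets
  Joplin–X: 5 pallets
  Joplin–Z: 60 pallets
Optimal cost = €1070.
Saving = 1195 − 1070 = €125.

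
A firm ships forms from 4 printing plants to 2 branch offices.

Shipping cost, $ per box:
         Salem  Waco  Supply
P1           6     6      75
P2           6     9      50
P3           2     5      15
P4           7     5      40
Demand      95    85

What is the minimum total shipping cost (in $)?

980

An optimal shipping plan:
  P1–Salem: 30 × $6 = $180
  P1–Waco: 45 × $6 = $270
  P2–Salem: 50 × $6 = $300
  P3–Salem: 15 × $2 = $30
  P4–Waco: 40 × $5 = $200
Total = 180 + 270 + 300 + 30 + 200 = $980.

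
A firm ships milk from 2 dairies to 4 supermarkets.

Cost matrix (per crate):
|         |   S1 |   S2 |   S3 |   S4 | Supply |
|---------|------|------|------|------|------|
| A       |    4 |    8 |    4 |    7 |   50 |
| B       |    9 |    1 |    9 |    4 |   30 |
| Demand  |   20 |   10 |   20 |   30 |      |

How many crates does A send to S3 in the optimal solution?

Optimal shipments:
  A to S1: 20 × 4 = 80
  A to S3: 20 × 4 = 80
  A to S4: 10 × 7 = 70
  B to S2: 10 × 1 = 10
  B to S4: 20 × 4 = 80
Total cost = 320.
So A→S3 carries 20 crates.

20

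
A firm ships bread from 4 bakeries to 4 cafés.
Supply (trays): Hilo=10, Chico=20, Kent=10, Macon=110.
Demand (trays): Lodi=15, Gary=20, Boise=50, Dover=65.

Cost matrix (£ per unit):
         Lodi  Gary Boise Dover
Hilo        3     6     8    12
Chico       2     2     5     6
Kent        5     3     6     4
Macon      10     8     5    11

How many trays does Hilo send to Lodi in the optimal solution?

Optimal shipments:
  Hilo→Lodi: 10 trays
  Chico→Lodi: 5 trays
  Chico→Gary: 15 trays
  Kent→Dover: 10 trays
  Macon→Gary: 5 trays
  Macon→Boise: 50 trays
  Macon→Dover: 55 trays
Total cost = £1005.
So Hilo→Lodi carries 10 trays.

10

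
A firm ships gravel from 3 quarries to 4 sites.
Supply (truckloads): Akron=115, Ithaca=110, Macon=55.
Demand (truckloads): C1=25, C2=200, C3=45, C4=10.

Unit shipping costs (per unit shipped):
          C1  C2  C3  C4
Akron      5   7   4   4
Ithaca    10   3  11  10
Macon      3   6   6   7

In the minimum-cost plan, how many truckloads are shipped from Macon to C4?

0

Solving gives:
  Akron–C2: 60 truckloads
  Akron–C3: 45 truckloads
  Akron–C4: 10 truckloads
  Ithaca–C2: 110 truckloads
  Macon–C1: 25 truckloads
  Macon–C2: 30 truckloads
Total cost = 1225.
The route Macon→C4 is not used.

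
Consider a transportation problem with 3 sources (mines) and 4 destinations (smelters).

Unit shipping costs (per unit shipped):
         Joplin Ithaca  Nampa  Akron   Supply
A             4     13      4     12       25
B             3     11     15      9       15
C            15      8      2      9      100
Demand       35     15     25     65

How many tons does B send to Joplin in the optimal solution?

Solving gives:
  A→Joplin: 25 × 4 = 100
  B→Joplin: 10 × 3 = 30
  B→Akron: 5 × 9 = 45
  C→Ithaca: 15 × 8 = 120
  C→Nampa: 25 × 2 = 50
  C→Akron: 60 × 9 = 540
Total cost = 885.
So B→Joplin carries 10 tons.

10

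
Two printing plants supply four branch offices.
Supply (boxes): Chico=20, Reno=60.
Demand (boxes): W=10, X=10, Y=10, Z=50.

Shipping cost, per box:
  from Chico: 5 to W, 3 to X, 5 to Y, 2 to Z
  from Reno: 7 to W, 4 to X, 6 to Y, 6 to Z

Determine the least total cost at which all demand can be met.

390

One minimum-cost allocation:
  Chico->Z: 20 × 2 = 40
  Reno->W: 10 × 7 = 70
  Reno->X: 10 × 4 = 40
  Reno->Y: 10 × 6 = 60
  Reno->Z: 30 × 6 = 180
Total = 40 + 70 + 40 + 60 + 180 = 390.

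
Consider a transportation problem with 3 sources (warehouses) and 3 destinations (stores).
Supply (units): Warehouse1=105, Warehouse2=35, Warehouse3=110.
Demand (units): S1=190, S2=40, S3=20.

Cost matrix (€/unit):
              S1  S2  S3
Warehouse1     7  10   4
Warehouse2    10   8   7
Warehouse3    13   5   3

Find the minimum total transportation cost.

A cheapest plan:
  Warehouse1->S1: 105 × €7 = €735
  Warehouse2->S1: 35 × €10 = €350
  Warehouse3->S1: 50 × €13 = €650
  Warehouse3->S2: 40 × €5 = €200
  Warehouse3->S3: 20 × €3 = €60
Total = 735 + 350 + 650 + 200 + 60 = €1995.

1995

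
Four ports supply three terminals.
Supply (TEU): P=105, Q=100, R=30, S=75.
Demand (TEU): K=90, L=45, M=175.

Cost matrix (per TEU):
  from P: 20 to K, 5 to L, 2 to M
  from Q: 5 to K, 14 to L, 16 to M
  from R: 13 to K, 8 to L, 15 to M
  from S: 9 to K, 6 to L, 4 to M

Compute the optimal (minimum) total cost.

1350

Optimal allocation:
  P→M: 105 × 2 = 210
  Q→K: 90 × 5 = 450
  Q→L: 10 × 14 = 140
  R→L: 30 × 8 = 240
  S→L: 5 × 6 = 30
  S→M: 70 × 4 = 280
Total = 210 + 450 + 140 + 240 + 30 + 280 = 1350.
(Supply check: P ships 105; Q ships 100; R ships 30; S ships 75.)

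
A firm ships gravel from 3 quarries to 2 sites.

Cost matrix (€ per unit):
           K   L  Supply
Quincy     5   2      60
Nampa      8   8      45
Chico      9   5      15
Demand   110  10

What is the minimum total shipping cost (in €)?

755

Optimal allocation:
  Quincy→K: 60 × €5 = €300
  Nampa→K: 45 × €8 = €360
  Chico→K: 5 × €9 = €45
  Chico→L: 10 × €5 = €50
Total = 300 + 360 + 45 + 50 = €755.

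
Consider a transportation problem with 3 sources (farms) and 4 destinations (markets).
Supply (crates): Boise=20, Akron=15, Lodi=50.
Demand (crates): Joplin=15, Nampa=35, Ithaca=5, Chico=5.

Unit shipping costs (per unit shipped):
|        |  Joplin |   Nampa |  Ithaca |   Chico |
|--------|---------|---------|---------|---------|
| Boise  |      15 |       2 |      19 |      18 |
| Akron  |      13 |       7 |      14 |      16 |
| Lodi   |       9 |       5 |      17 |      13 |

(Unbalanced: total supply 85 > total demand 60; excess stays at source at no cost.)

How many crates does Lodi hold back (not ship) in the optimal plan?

15

An optimal plan:
  Boise–Nampa: 20 crates
  Akron–Ithaca: 5 crates
  Lodi–Joplin: 15 crates
  Lodi–Nampa: 15 crates
  Lodi–Chico: 5 crates
Total cost = 385.
Lodi ships 35 of its 50, leaving 15.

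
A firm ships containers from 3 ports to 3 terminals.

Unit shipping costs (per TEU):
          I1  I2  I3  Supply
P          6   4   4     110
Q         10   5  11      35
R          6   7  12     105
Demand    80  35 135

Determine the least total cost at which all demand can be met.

An optimal shipping plan:
  P→I3: 110 × 4 = 440
  Q→I2: 35 × 5 = 175
  R→I1: 80 × 6 = 480
  R→I3: 25 × 12 = 300
Total = 440 + 175 + 480 + 300 = 1395.

1395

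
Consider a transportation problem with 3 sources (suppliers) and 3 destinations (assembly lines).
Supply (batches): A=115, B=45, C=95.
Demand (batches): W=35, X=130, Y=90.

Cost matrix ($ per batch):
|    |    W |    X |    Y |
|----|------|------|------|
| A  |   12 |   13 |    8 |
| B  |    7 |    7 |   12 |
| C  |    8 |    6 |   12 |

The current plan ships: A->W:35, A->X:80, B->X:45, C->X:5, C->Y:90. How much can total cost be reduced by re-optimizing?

Current plan cost = 35·12 + 80·13 + 45·7 + 5·6 + 90·12 = $2885.
Optimal plan:
  A->W: 25 batches
  A->Y: 90 batches
  B->W: 10 batches
  B->X: 35 batches
  C->X: 95 batches
Optimal cost = $1905.
Saving = 2885 − 1905 = $980.

980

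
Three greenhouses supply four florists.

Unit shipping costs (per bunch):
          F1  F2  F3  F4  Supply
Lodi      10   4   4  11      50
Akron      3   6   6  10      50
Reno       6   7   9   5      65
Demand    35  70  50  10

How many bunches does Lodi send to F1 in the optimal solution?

0

Solving gives:
  Lodi to F2: 15 × 4 = 60
  Lodi to F3: 35 × 4 = 140
  Akron to F1: 35 × 3 = 105
  Akron to F3: 15 × 6 = 90
  Reno to F2: 55 × 7 = 385
  Reno to F4: 10 × 5 = 50
Total cost = 830.
The route Lodi→F1 is not used.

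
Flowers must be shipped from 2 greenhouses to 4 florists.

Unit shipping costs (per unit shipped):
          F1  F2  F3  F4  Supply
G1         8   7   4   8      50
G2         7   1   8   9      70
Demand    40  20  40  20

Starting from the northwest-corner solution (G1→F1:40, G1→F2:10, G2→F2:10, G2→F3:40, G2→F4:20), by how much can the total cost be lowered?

Current plan cost = 40·8 + 10·7 + 10·1 + 40·8 + 20·9 = 900.
Optimal plan:
  G1 to F3: 40 × 4 = 160
  G1 to F4: 10 × 8 = 80
  G2 to F1: 40 × 7 = 280
  G2 to F2: 20 × 1 = 20
  G2 to F4: 10 × 9 = 90
Optimal cost = 630.
Saving = 900 − 630 = 270.

270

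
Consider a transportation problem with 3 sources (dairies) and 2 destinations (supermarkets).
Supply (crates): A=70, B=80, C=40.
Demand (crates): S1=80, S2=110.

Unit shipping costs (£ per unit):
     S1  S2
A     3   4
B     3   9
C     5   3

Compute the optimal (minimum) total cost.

A cheapest plan:
  A→S2: 70 × £4 = £280
  B→S1: 80 × £3 = £240
  C→S2: 40 × £3 = £120
Total = 280 + 240 + 120 = £640.

640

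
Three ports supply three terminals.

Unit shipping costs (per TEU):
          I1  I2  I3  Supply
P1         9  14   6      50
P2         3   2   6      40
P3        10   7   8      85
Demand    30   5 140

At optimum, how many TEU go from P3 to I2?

0

Optimal shipments:
  P1->I3: 50 TEU
  P2->I1: 30 TEU
  P2->I2: 5 TEU
  P2->I3: 5 TEU
  P3->I3: 85 TEU
Total cost = 1110.
The route P3→I2 is not used.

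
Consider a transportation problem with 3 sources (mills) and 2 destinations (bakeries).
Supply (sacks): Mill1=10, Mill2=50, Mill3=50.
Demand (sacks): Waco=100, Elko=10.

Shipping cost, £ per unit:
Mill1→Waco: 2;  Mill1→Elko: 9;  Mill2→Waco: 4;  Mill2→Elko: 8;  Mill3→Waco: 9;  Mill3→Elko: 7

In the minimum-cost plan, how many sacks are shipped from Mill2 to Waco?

Optimal shipments:
  Mill1–Waco: 10 × £2 = £20
  Mill2–Waco: 50 × £4 = £200
  Mill3–Waco: 40 × £9 = £360
  Mill3–Elko: 10 × £7 = £70
Total cost = £650.
So Mill2→Waco carries 50 sacks.

50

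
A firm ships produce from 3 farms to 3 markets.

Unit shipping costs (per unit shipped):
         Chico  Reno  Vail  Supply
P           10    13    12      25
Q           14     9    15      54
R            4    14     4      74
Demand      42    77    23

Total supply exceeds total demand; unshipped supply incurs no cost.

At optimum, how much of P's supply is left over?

An optimal plan:
  P to Reno: 23 × 13 = 299
  Q to Reno: 54 × 9 = 486
  R to Chico: 42 × 4 = 168
  R to Vail: 23 × 4 = 92
Total cost = 1045.
P ships 23 of its 25, leaving 2.

2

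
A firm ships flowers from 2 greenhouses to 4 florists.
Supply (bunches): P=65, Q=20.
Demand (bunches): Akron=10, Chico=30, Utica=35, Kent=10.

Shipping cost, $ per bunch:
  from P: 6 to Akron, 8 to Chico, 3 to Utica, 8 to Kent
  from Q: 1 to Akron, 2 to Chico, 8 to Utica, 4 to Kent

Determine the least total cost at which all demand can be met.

An optimal shipping plan:
  P–Akron: 10 × $6 = $60
  P–Chico: 10 × $8 = $80
  P–Utica: 35 × $3 = $105
  P–Kent: 10 × $8 = $80
  Q–Chico: 20 × $2 = $40
Total = 60 + 80 + 105 + 80 + 40 = $365.
(Supply check: P ships 65; Q ships 20.)

365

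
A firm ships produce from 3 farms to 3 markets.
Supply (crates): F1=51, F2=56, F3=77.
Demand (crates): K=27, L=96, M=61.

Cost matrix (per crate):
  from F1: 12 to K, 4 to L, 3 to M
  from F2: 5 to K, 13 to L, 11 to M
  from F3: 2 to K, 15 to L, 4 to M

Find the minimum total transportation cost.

1120

Optimal allocation:
  F1->L: 51 × 4 = 204
  F2->K: 11 × 5 = 55
  F2->L: 45 × 13 = 585
  F3->K: 16 × 2 = 32
  F3->M: 61 × 4 = 244
Total = 204 + 55 + 585 + 32 + 244 = 1120.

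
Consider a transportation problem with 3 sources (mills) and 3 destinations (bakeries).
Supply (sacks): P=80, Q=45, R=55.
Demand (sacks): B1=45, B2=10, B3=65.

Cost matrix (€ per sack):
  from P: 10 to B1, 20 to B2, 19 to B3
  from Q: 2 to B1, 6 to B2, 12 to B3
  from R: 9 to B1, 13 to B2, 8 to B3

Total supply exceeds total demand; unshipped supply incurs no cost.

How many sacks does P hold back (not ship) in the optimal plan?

An optimal plan:
  P→B1: 10 × €10 = €100
  P→B3: 10 × €19 = €190
  Q→B1: 35 × €2 = €70
  Q→B2: 10 × €6 = €60
  R→B3: 55 × €8 = €440
Total cost = €860.
P ships 20 of its 80, leaving 60.

60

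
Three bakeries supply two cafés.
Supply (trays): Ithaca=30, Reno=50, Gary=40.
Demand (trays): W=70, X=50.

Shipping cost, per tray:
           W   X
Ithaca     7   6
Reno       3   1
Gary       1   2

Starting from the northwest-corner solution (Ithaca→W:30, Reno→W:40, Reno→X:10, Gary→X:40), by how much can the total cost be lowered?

Current plan cost = 30·7 + 40·3 + 10·1 + 40·2 = 420.
Optimal plan:
  Ithaca–W: 30 × 7 = 210
  Reno–X: 50 × 1 = 50
  Gary–W: 40 × 1 = 40
Optimal cost = 300.
Saving = 420 − 300 = 120.

120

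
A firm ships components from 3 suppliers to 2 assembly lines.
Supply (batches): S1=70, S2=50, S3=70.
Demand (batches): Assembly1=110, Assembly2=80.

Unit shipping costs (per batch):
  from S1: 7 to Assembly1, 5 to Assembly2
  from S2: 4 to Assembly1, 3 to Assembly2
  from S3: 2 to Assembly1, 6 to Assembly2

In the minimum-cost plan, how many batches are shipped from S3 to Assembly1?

70

The minimum-cost plan:
  S1→Assembly2: 70 × 5 = 350
  S2→Assembly1: 40 × 4 = 160
  S2→Assembly2: 10 × 3 = 30
  S3→Assembly1: 70 × 2 = 140
Total cost = 680.
So S3→Assembly1 carries 70 batches.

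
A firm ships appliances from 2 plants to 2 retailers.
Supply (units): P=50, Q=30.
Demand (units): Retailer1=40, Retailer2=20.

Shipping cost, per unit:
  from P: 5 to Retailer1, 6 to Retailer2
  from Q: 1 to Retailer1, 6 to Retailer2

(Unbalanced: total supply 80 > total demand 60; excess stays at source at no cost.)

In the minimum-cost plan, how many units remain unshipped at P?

20

Minimum-cost shipments:
  P->Retailer1: 10 × 5 = 50
  P->Retailer2: 20 × 6 = 120
  Q->Retailer1: 30 × 1 = 30
Total cost = 200.
P ships 30 of its 50, leaving 20.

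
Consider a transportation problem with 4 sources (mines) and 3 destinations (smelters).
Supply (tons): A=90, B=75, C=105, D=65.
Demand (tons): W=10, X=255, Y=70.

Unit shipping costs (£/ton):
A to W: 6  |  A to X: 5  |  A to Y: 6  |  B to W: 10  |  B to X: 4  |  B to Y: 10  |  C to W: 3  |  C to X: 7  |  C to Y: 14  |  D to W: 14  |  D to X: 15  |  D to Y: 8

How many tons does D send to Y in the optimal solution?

65

Solving gives:
  A to X: 85 × £5 = £425
  A to Y: 5 × £6 = £30
  B to X: 75 × £4 = £300
  C to W: 10 × £3 = £30
  C to X: 95 × £7 = £665
  D to Y: 65 × £8 = £520
Total cost = £1970.
So D→Y carries 65 tons.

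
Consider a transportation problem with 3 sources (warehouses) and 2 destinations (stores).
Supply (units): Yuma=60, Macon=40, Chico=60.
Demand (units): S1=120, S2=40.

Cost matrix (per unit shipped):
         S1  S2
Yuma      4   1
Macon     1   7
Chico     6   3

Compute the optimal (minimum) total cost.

Optimal allocation:
  Yuma–S1: 20 × 4 = 80
  Yuma–S2: 40 × 1 = 40
  Macon–S1: 40 × 1 = 40
  Chico–S1: 60 × 6 = 360
Total = 80 + 40 + 40 + 360 = 520.

520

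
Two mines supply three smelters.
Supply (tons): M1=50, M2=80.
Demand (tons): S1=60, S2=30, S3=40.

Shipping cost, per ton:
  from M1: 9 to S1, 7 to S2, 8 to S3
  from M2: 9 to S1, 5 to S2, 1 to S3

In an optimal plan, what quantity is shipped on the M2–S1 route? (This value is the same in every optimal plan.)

Optimal shipments:
  M1→S1: 50 tons
  M2→S1: 10 tons
  M2→S2: 30 tons
  M2→S3: 40 tons
Total cost = 730.
So M2→S1 carries 10 tons.

10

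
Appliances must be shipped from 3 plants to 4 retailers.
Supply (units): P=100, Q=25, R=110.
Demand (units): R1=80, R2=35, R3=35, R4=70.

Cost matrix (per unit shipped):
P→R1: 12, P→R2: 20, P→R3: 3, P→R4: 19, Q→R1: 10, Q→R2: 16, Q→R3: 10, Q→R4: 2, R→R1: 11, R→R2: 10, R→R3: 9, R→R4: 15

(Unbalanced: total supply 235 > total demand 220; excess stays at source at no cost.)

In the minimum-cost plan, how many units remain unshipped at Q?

0

An optimal plan:
  P to R1: 50 × 12 = 600
  P to R3: 35 × 3 = 105
  Q to R4: 25 × 2 = 50
  R to R1: 30 × 11 = 330
  R to R2: 35 × 10 = 350
  R to R4: 45 × 15 = 675
Total cost = 2110.
Q ships 25 of its 25, leaving 0.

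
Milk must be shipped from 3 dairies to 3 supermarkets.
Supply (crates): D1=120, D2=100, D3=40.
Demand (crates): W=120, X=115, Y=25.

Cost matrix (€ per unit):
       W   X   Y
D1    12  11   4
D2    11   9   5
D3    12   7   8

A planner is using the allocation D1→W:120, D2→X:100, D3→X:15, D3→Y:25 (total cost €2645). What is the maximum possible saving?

175

Current plan cost = 120·12 + 100·9 + 15·7 + 25·8 = €2645.
Optimal plan:
  D1–W: 95 crates
  D1–Y: 25 crates
  D2–W: 25 crates
  D2–X: 75 crates
  D3–X: 40 crates
Optimal cost = €2470.
Saving = 2645 − 2470 = €175.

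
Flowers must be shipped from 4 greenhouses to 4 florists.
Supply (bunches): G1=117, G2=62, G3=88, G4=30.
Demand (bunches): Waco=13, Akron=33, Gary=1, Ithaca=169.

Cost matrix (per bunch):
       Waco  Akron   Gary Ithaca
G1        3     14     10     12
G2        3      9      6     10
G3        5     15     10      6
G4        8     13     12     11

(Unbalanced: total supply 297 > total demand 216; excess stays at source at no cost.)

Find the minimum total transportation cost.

One minimum-cost allocation:
  G1→Waco: 13 × 3 = 39
  G1→Ithaca: 23 × 12 = 276
  G2→Akron: 33 × 9 = 297
  G2→Gary: 1 × 6 = 6
  G2→Ithaca: 28 × 10 = 280
  G3→Ithaca: 88 × 6 = 528
  G4→Ithaca: 30 × 11 = 330
Total = 39 + 276 + 297 + 6 + 280 + 528 + 330 = 1756.

1756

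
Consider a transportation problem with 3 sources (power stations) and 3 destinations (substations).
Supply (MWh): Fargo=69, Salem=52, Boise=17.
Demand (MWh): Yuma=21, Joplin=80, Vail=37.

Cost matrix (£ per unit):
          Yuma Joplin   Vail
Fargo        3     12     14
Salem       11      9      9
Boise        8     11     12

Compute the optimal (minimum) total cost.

One minimum-cost allocation:
  Fargo–Yuma: 21 × £3 = £63
  Fargo–Joplin: 48 × £12 = £576
  Salem–Joplin: 15 × £9 = £135
  Salem–Vail: 37 × £9 = £333
  Boise–Joplin: 17 × £11 = £187
Total = 63 + 576 + 135 + 333 + 187 = £1294.

1294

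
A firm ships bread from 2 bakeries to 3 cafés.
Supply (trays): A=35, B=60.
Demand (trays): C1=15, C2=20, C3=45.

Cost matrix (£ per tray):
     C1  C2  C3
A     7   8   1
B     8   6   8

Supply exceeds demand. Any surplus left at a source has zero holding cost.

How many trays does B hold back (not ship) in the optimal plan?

15

Minimum-cost shipments:
  A–C3: 35 × £1 = £35
  B–C1: 15 × £8 = £120
  B–C2: 20 × £6 = £120
  B–C3: 10 × £8 = £80
Total cost = £355.
B ships 45 of its 60, leaving 15.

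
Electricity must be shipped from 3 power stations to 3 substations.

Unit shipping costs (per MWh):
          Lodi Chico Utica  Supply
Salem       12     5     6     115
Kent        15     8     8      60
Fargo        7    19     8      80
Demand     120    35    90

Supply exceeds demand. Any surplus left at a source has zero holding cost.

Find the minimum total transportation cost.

1855

One minimum-cost allocation:
  Salem->Lodi: 40 × 12 = 480
  Salem->Chico: 35 × 5 = 175
  Salem->Utica: 40 × 6 = 240
  Kent->Utica: 50 × 8 = 400
  Fargo->Lodi: 80 × 7 = 560
Total = 480 + 175 + 240 + 400 + 560 = 1855.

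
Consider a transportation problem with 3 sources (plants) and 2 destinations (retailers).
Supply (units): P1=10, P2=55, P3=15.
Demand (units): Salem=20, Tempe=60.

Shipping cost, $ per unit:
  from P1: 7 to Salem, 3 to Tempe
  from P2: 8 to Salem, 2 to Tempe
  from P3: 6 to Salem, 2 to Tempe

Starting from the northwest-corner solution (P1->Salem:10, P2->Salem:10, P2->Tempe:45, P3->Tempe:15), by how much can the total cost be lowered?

Current plan cost = 10·7 + 10·8 + 45·2 + 15·2 = $270.
Optimal plan:
  P1->Salem: 10 × $7 = $70
  P2->Tempe: 55 × $2 = $110
  P3->Salem: 10 × $6 = $60
  P3->Tempe: 5 × $2 = $10
Optimal cost = $250.
Saving = 270 − 250 = $20.

20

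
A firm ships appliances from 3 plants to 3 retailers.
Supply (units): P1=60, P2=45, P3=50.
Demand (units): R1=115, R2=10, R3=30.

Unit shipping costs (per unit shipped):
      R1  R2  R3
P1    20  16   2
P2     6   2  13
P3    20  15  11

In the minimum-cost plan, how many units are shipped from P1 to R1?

30

The minimum-cost plan:
  P1→R1: 30 × 20 = 600
  P1→R3: 30 × 2 = 60
  P2→R1: 45 × 6 = 270
  P3→R1: 40 × 20 = 800
  P3→R2: 10 × 15 = 150
Total cost = 1880.
So P1→R1 carries 30 units.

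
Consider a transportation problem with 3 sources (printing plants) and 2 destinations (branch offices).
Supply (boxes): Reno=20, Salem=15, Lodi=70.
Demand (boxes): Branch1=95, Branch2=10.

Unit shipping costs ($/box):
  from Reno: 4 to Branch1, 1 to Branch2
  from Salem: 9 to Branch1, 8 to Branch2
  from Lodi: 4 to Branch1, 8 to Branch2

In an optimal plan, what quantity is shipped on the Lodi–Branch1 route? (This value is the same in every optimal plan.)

Solving gives:
  Reno to Branch1: 10 boxes
  Reno to Branch2: 10 boxes
  Salem to Branch1: 15 boxes
  Lodi to Branch1: 70 boxes
Total cost = $465.
So Lodi→Branch1 carries 70 boxes.

70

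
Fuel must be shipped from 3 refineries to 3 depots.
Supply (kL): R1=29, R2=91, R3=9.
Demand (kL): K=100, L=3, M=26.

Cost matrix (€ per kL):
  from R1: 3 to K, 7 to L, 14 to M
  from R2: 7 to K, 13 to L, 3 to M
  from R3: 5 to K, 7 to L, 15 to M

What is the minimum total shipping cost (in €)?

671

An optimal shipping plan:
  R1→K: 29 × €3 = €87
  R2→K: 65 × €7 = €455
  R2→M: 26 × €3 = €78
  R3→K: 6 × €5 = €30
  R3→L: 3 × €7 = €21
Total = 87 + 455 + 78 + 30 + 21 = €671.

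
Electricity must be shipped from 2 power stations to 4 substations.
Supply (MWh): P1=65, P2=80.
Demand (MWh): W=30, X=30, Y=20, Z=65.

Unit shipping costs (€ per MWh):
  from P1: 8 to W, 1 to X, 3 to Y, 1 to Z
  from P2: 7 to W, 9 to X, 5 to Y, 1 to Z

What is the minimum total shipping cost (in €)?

An optimal shipping plan:
  P1 to X: 30 × €1 = €30
  P1 to Y: 20 × €3 = €60
  P1 to Z: 15 × €1 = €15
  P2 to W: 30 × €7 = €210
  P2 to Z: 50 × €1 = €50
Total = 30 + 60 + 15 + 210 + 50 = €365.

365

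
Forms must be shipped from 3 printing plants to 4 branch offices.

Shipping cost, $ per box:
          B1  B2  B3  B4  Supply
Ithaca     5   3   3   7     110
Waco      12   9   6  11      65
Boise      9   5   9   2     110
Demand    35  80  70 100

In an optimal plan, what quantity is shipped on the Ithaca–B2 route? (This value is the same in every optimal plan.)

The minimum-cost plan:
  Ithaca–B1: 35 boxes
  Ithaca–B2: 70 boxes
  Ithaca–B3: 5 boxes
  Waco–B3: 65 boxes
  Boise–B2: 10 boxes
  Boise–B4: 100 boxes
Total cost = $1040.
So Ithaca→B2 carries 70 boxes.

70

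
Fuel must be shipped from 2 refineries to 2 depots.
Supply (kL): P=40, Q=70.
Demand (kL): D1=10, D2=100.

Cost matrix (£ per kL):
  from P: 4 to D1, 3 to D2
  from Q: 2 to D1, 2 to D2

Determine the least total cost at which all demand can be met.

One minimum-cost allocation:
  P->D2: 40 kL
  Q->D1: 10 kL
  Q->D2: 60 kL
Total cost = £260.
(Supply check: P ships 40; Q ships 70.)

260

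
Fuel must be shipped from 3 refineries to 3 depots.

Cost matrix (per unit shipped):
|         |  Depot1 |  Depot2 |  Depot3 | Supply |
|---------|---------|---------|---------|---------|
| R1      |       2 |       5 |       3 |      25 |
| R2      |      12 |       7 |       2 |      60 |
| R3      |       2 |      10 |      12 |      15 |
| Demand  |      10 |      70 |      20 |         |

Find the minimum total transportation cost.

515

An optimal shipping plan:
  R1->Depot2: 25 × 5 = 125
  R2->Depot2: 40 × 7 = 280
  R2->Depot3: 20 × 2 = 40
  R3->Depot1: 10 × 2 = 20
  R3->Depot2: 5 × 10 = 50
Total = 125 + 280 + 40 + 20 + 50 = 515.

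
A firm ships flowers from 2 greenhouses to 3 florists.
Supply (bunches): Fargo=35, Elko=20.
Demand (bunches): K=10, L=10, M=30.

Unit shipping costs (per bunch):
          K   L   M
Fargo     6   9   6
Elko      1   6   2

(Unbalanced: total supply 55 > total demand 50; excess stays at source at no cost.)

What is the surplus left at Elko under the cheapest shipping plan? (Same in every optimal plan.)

0

Minimum-cost shipments:
  Fargo->L: 10 bunches
  Fargo->M: 20 bunches
  Elko->K: 10 bunches
  Elko->M: 10 bunches
Total cost = 240.
Elko ships 20 of its 20, leaving 0.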